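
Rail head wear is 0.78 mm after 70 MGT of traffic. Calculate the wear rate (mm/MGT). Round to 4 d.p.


Wear rate = total wear / cumulative tonnage
Rate = 0.78 / 70
Rate = 0.0111 mm/MGT

0.0111


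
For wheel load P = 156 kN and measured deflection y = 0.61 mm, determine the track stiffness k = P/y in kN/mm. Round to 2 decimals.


Track stiffness k = P / y
k = 156 / 0.61
k = 255.74 kN/mm

255.74


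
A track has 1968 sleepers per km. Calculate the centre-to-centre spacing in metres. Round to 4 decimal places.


Spacing = 1000 m / number of sleepers
Spacing = 1000 / 1968
Spacing = 0.5081 m

0.5081


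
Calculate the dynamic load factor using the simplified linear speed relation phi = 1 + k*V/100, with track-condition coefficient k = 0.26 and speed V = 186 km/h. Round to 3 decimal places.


phi = 1 + k * V / 100
phi = 1 + 0.26 * 186 / 100
phi = 1 + 0.4836
phi = 1.484

1.484


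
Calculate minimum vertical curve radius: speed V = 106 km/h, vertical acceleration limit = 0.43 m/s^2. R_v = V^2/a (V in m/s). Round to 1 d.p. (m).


Convert speed: V = 106 / 3.6 = 29.4444 m/s
V^2 = 866.9753 m^2/s^2
R_v = 866.9753 / 0.43
R_v = 2016.2 m

2016.2


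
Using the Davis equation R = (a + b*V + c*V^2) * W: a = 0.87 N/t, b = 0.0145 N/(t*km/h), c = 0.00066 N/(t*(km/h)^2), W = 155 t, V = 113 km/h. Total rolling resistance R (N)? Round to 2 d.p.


b*V = 0.0145 * 113 = 1.6385
c*V^2 = 0.00066 * 12769 = 8.42754
R_per_t = 0.87 + 1.6385 + 8.42754 = 10.93604 N/t
R_total = 10.93604 * 155 = 1695.09 N

1695.09


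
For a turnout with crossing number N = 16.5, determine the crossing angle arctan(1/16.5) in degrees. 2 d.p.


1/N = 1/16.5 = 0.060606
angle = arctan(0.060606) = 0.060532 rad
angle = 0.060532 * 180/pi = 3.47 degrees

3.47


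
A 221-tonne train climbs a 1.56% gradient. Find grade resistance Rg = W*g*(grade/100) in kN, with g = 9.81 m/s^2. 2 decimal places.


Rg = W * 9.81 * grade / 100
Rg = 221 * 9.81 * 1.56 / 100
Rg = 2168.01 * 0.0156
Rg = 33.82 kN

33.82


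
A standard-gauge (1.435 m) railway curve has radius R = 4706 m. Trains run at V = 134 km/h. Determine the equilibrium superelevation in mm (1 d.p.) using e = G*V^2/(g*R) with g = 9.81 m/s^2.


Convert speed: V = 134 / 3.6 = 37.2222 m/s
Apply formula: e = 1.435 * 37.2222^2 / (9.81 * 4706)
e = 1.435 * 1385.4938 / 46165.86
e = 0.043066 m = 43.1 mm

43.1


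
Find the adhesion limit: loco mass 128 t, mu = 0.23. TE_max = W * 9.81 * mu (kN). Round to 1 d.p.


TE_max = W * g * mu
TE_max = 128 * 9.81 * 0.23
TE_max = 1255.68 * 0.23
TE_max = 288.8 kN

288.8


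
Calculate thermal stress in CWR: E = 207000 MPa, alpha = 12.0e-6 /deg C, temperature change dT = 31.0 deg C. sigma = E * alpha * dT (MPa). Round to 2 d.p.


sigma = E * alpha * dT
sigma = 207000 * 12.0e-6 * 31.0
sigma = 2.484 * 31.0
sigma = 77.00 MPa

77.00


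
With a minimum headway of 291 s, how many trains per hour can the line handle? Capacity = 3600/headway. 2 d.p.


Capacity = 3600 / headway
Capacity = 3600 / 291
Capacity = 12.37 trains/hour

12.37


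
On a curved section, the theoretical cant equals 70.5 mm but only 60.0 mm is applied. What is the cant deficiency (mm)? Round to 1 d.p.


Cant deficiency = equilibrium cant - actual cant
CD = 70.5 - 60.0
CD = 10.5 mm

10.5


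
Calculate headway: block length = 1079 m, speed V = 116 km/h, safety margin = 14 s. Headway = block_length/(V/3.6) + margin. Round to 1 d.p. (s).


V = 116 / 3.6 = 32.2222 m/s
Block traversal time = 1079 / 32.2222 = 33.4862 s
Headway = 33.4862 + 14
Headway = 47.5 s

47.5


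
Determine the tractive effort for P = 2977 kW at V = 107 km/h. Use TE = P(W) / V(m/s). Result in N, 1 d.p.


Convert: P = 2977 kW = 2977000 W
V = 107 / 3.6 = 29.7222 m/s
TE = 2977000 / 29.7222
TE = 100160.7 N

100160.7


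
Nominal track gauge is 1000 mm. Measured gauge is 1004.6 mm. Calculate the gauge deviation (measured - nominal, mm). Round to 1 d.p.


Deviation = measured - nominal
Deviation = 1004.6 - 1000
Deviation = 4.6 mm

4.6


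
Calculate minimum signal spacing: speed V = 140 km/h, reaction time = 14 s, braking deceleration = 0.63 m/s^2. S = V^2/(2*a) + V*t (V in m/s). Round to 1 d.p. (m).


V = 140 / 3.6 = 38.8889 m/s
Braking distance = 38.8889^2 / (2*0.63) = 1200.2743 m
Sighting distance = 38.8889 * 14 = 544.4444 m
S = 1200.2743 + 544.4444 = 1744.7 m

1744.7


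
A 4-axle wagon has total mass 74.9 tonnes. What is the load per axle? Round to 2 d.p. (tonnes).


Load per axle = total weight / number of axles
Load = 74.9 / 4
Load = 18.73 tonnes

18.73


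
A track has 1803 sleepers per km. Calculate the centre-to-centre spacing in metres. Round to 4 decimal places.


Spacing = 1000 m / number of sleepers
Spacing = 1000 / 1803
Spacing = 0.5546 m

0.5546


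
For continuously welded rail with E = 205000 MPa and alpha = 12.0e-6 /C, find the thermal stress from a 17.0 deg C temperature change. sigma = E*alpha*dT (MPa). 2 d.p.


sigma = E * alpha * dT
sigma = 205000 * 12.0e-6 * 17.0
sigma = 2.46 * 17.0
sigma = 41.82 MPa

41.82


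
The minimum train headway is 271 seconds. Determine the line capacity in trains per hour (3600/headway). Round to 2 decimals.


Capacity = 3600 / headway
Capacity = 3600 / 271
Capacity = 13.28 trains/hour

13.28


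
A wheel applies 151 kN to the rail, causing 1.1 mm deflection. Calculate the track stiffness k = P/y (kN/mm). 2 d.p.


Track stiffness k = P / y
k = 151 / 1.1
k = 137.27 kN/mm

137.27


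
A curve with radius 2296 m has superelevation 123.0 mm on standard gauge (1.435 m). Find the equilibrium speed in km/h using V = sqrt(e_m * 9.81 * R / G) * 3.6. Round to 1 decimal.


Convert cant: e = 123.0 mm = 0.1230 m
V_ms = sqrt(0.1230 * 9.81 * 2296 / 1.435)
V_ms = sqrt(1930.608) = 43.9387 m/s
V = 43.9387 * 3.6 = 158.2 km/h

158.2


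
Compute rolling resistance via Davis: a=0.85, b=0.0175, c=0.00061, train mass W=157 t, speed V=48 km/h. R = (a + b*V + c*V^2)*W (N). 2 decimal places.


b*V = 0.0175 * 48 = 0.84
c*V^2 = 0.00061 * 2304 = 1.40544
R_per_t = 0.85 + 0.84 + 1.40544 = 3.09544 N/t
R_total = 3.09544 * 157 = 485.98 N

485.98


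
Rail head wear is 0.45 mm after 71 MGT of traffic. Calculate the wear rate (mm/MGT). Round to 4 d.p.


Wear rate = total wear / cumulative tonnage
Rate = 0.45 / 71
Rate = 0.0063 mm/MGT

0.0063


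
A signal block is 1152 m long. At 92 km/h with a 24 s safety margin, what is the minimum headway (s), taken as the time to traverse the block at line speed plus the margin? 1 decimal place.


V = 92 / 3.6 = 25.5556 m/s
Block traversal time = 1152 / 25.5556 = 45.0783 s
Headway = 45.0783 + 24
Headway = 69.1 s

69.1


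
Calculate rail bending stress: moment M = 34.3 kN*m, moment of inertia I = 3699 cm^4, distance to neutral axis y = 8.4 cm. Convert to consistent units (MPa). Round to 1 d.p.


Convert units:
M = 34.3 kN*m = 34300000 N*mm
y = 8.4 cm = 84 mm
I = 3699 cm^4 = 36990000 mm^4
sigma = 34300000 * 84 / 36990000
sigma = 77.9 MPa

77.9


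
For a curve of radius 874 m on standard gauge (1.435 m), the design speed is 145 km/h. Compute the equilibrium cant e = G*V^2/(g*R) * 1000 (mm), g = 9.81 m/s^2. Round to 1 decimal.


Convert speed: V = 145 / 3.6 = 40.2778 m/s
Apply formula: e = 1.435 * 40.2778^2 / (9.81 * 874)
e = 1.435 * 1622.2994 / 8573.94
e = 0.27152 m = 271.5 mm

271.5


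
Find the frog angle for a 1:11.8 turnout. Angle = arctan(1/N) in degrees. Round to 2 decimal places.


1/N = 1/11.8 = 0.084746
angle = arctan(0.084746) = 0.084544 rad
angle = 0.084544 * 180/pi = 4.84 degrees

4.84


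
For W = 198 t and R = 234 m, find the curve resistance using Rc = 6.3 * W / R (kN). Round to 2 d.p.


Rc = 6.3 * W / R
Rc = 6.3 * 198 / 234
Rc = 1247.4 / 234
Rc = 5.33 kN

5.33


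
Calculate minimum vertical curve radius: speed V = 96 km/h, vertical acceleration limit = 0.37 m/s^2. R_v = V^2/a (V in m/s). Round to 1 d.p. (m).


Convert speed: V = 96 / 3.6 = 26.6667 m/s
V^2 = 711.1111 m^2/s^2
R_v = 711.1111 / 0.37
R_v = 1921.9 m

1921.9


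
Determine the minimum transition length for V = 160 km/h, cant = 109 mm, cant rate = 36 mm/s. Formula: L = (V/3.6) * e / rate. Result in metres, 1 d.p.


Convert speed: V = 160 / 3.6 = 44.4444 m/s
L = 44.4444 * 109 / 36
L = 4844.4444 / 36
L = 134.6 m

134.6


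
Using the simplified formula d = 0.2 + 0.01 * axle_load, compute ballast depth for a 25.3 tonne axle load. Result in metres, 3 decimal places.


d = 0.2 + 0.01 * 25.3
d = 0.2 + 0.253
d = 0.453 m

0.453


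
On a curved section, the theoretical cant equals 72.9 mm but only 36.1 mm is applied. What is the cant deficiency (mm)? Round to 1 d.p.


Cant deficiency = equilibrium cant - actual cant
CD = 72.9 - 36.1
CD = 36.8 mm

36.8


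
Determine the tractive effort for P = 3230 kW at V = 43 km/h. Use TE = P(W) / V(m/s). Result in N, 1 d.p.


Convert: P = 3230 kW = 3230000 W
V = 43 / 3.6 = 11.9444 m/s
TE = 3230000 / 11.9444
TE = 270418.6 N

270418.6


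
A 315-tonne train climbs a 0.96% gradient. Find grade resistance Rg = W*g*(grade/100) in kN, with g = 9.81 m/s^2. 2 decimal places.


Rg = W * 9.81 * grade / 100
Rg = 315 * 9.81 * 0.96 / 100
Rg = 3090.15 * 0.0096
Rg = 29.67 kN

29.67


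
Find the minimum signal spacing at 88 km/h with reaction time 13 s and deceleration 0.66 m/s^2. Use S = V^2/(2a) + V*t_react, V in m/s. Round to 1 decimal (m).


V = 88 / 3.6 = 24.4444 m/s
Braking distance = 24.4444^2 / (2*0.66) = 452.6749 m
Sighting distance = 24.4444 * 13 = 317.7778 m
S = 452.6749 + 317.7778 = 770.5 m

770.5


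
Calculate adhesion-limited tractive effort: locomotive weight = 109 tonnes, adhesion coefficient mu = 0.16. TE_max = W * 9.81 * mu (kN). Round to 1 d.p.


TE_max = W * g * mu
TE_max = 109 * 9.81 * 0.16
TE_max = 1069.29 * 0.16
TE_max = 171.1 kN

171.1


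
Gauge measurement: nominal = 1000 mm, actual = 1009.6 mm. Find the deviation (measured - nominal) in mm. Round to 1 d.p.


Deviation = measured - nominal
Deviation = 1009.6 - 1000
Deviation = 9.6 mm

9.6


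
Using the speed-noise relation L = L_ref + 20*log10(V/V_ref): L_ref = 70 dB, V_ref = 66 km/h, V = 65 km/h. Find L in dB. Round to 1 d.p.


V/V_ref = 65 / 66 = 0.984848
log10(0.984848) = -0.006631
20 * -0.006631 = -0.1326
L = 70 + -0.1326 = 69.9 dB

69.9


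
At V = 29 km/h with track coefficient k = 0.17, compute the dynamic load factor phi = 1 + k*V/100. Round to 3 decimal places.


phi = 1 + k * V / 100
phi = 1 + 0.17 * 29 / 100
phi = 1 + 0.0493
phi = 1.049

1.049


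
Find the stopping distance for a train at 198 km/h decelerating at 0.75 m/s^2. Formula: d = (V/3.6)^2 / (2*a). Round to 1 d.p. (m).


Convert speed: V = 198 / 3.6 = 55.0 m/s
V^2 = 3025.0
d = 3025.0 / (2 * 0.75)
d = 3025.0 / 1.5
d = 2016.7 m

2016.7


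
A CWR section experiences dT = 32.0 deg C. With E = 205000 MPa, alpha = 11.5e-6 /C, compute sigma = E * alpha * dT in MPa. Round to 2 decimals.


sigma = E * alpha * dT
sigma = 205000 * 11.5e-6 * 32.0
sigma = 2.3575 * 32.0
sigma = 75.44 MPa

75.44


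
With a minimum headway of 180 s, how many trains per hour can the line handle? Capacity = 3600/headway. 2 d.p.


Capacity = 3600 / headway
Capacity = 3600 / 180
Capacity = 20.00 trains/hour

20.00


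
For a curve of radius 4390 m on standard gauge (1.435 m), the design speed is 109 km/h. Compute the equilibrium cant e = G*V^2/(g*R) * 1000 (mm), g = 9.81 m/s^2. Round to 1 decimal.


Convert speed: V = 109 / 3.6 = 30.2778 m/s
Apply formula: e = 1.435 * 30.2778^2 / (9.81 * 4390)
e = 1.435 * 916.7438 / 43065.9
e = 0.030547 m = 30.5 mm

30.5


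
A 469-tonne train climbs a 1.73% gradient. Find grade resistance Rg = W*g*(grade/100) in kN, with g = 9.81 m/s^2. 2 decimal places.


Rg = W * 9.81 * grade / 100
Rg = 469 * 9.81 * 1.73 / 100
Rg = 4600.89 * 0.0173
Rg = 79.60 kN

79.60


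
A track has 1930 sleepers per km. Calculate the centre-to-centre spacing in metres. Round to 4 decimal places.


Spacing = 1000 m / number of sleepers
Spacing = 1000 / 1930
Spacing = 0.5181 m

0.5181


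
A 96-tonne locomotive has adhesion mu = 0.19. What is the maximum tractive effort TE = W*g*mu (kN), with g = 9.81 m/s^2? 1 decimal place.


TE_max = W * g * mu
TE_max = 96 * 9.81 * 0.19
TE_max = 941.76 * 0.19
TE_max = 178.9 kN

178.9


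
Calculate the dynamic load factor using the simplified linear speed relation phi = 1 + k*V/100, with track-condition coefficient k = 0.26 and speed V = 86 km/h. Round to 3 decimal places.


phi = 1 + k * V / 100
phi = 1 + 0.26 * 86 / 100
phi = 1 + 0.2236
phi = 1.224

1.224


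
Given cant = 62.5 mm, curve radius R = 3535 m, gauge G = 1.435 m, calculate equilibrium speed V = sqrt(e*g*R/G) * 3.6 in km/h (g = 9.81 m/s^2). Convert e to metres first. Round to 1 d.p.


Convert cant: e = 62.5 mm = 0.0625 m
V_ms = sqrt(0.0625 * 9.81 * 3535 / 1.435)
V_ms = sqrt(1510.381098) = 38.8636 m/s
V = 38.8636 * 3.6 = 139.9 km/h

139.9


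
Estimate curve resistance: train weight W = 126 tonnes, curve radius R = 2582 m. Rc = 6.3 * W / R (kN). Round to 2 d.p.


Rc = 6.3 * W / R
Rc = 6.3 * 126 / 2582
Rc = 793.8 / 2582
Rc = 0.31 kN

0.31


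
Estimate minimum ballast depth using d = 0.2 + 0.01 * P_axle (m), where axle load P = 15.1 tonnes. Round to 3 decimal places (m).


d = 0.2 + 0.01 * 15.1
d = 0.2 + 0.151
d = 0.351 m

0.351


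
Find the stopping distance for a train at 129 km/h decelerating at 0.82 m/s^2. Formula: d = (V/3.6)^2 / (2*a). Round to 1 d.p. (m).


Convert speed: V = 129 / 3.6 = 35.8333 m/s
V^2 = 1284.0278
d = 1284.0278 / (2 * 0.82)
d = 1284.0278 / 1.64
d = 782.9 m

782.9


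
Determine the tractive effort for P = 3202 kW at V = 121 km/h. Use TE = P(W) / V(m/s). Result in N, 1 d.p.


Convert: P = 3202 kW = 3202000 W
V = 121 / 3.6 = 33.6111 m/s
TE = 3202000 / 33.6111
TE = 95266.1 N

95266.1


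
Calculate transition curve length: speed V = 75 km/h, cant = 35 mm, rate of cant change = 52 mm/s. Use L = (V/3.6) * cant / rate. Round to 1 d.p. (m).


Convert speed: V = 75 / 3.6 = 20.8333 m/s
L = 20.8333 * 35 / 52
L = 729.1667 / 52
L = 14.0 m

14.0


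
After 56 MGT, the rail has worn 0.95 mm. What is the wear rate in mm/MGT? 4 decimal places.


Wear rate = total wear / cumulative tonnage
Rate = 0.95 / 56
Rate = 0.0170 mm/MGT

0.0170


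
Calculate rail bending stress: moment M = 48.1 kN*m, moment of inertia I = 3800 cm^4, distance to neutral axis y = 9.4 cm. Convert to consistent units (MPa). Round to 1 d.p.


Convert units:
M = 48.1 kN*m = 48100000 N*mm
y = 9.4 cm = 94 mm
I = 3800 cm^4 = 38000000 mm^4
sigma = 48100000 * 94 / 38000000
sigma = 119.0 MPa

119.0


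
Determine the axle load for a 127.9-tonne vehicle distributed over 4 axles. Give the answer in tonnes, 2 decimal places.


Load per axle = total weight / number of axles
Load = 127.9 / 4
Load = 31.98 tonnes

31.98


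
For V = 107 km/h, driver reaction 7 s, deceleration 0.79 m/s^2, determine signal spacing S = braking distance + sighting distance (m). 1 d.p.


V = 107 / 3.6 = 29.7222 m/s
Braking distance = 29.7222^2 / (2*0.79) = 559.1206 m
Sighting distance = 29.7222 * 7 = 208.0556 m
S = 559.1206 + 208.0556 = 767.2 m

767.2


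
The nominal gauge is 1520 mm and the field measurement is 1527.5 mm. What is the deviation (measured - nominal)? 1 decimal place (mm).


Deviation = measured - nominal
Deviation = 1527.5 - 1520
Deviation = 7.5 mm

7.5


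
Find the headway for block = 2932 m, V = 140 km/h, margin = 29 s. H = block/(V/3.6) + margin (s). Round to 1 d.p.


V = 140 / 3.6 = 38.8889 m/s
Block traversal time = 2932 / 38.8889 = 75.3943 s
Headway = 75.3943 + 29
Headway = 104.4 s

104.4


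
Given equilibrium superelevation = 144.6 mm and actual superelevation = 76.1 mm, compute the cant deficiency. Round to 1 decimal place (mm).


Cant deficiency = equilibrium cant - actual cant
CD = 144.6 - 76.1
CD = 68.5 mm

68.5


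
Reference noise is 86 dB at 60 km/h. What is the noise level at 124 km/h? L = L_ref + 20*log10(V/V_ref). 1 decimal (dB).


V/V_ref = 124 / 60 = 2.066667
log10(2.066667) = 0.31527
20 * 0.31527 = 6.3054
L = 86 + 6.3054 = 92.3 dB

92.3


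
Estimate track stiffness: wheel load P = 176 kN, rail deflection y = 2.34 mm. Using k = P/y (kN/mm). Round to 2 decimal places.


Track stiffness k = P / y
k = 176 / 2.34
k = 75.21 kN/mm

75.21


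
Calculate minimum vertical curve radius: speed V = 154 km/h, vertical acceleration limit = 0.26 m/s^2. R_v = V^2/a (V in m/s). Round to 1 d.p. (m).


Convert speed: V = 154 / 3.6 = 42.7778 m/s
V^2 = 1829.9383 m^2/s^2
R_v = 1829.9383 / 0.26
R_v = 7038.2 m

7038.2


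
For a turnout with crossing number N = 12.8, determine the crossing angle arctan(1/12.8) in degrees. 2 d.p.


1/N = 1/12.8 = 0.078125
angle = arctan(0.078125) = 0.077967 rad
angle = 0.077967 * 180/pi = 4.47 degrees

4.47


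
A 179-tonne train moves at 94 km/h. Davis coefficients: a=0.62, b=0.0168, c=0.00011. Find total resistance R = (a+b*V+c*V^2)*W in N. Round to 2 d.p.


b*V = 0.0168 * 94 = 1.5792
c*V^2 = 0.00011 * 8836 = 0.97196
R_per_t = 0.62 + 1.5792 + 0.97196 = 3.17116 N/t
R_total = 3.17116 * 179 = 567.64 N

567.64


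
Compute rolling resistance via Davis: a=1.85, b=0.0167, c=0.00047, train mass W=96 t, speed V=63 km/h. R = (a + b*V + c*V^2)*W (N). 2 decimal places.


b*V = 0.0167 * 63 = 1.0521
c*V^2 = 0.00047 * 3969 = 1.86543
R_per_t = 1.85 + 1.0521 + 1.86543 = 4.76753 N/t
R_total = 4.76753 * 96 = 457.68 N

457.68


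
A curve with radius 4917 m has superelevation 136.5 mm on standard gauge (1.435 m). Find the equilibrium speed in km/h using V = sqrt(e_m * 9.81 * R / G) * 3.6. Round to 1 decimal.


Convert cant: e = 136.5 mm = 0.1365 m
V_ms = sqrt(0.1365 * 9.81 * 4917 / 1.435)
V_ms = sqrt(4588.280561) = 67.7368 m/s
V = 67.7368 * 3.6 = 243.9 km/h

243.9


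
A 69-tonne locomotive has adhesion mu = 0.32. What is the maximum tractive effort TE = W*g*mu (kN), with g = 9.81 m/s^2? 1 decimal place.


TE_max = W * g * mu
TE_max = 69 * 9.81 * 0.32
TE_max = 676.89 * 0.32
TE_max = 216.6 kN

216.6


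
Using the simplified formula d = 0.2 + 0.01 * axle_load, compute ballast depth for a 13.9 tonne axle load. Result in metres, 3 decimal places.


d = 0.2 + 0.01 * 13.9
d = 0.2 + 0.139
d = 0.339 m

0.339


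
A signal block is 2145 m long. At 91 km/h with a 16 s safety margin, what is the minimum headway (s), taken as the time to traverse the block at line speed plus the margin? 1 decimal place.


V = 91 / 3.6 = 25.2778 m/s
Block traversal time = 2145 / 25.2778 = 84.8571 s
Headway = 84.8571 + 16
Headway = 100.9 s

100.9


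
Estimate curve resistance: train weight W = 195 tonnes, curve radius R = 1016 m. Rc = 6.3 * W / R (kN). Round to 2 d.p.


Rc = 6.3 * W / R
Rc = 6.3 * 195 / 1016
Rc = 1228.5 / 1016
Rc = 1.21 kN

1.21


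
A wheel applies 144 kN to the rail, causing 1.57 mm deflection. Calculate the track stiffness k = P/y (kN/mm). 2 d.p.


Track stiffness k = P / y
k = 144 / 1.57
k = 91.72 kN/mm

91.72


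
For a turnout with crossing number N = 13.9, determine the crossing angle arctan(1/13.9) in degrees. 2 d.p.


1/N = 1/13.9 = 0.071942
angle = arctan(0.071942) = 0.071819 rad
angle = 0.071819 * 180/pi = 4.11 degrees

4.11


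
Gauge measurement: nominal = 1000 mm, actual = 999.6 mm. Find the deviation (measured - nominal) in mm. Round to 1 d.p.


Deviation = measured - nominal
Deviation = 999.6 - 1000
Deviation = -0.4 mm

-0.4


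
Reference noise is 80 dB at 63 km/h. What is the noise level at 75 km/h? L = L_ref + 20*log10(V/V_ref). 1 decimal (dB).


V/V_ref = 75 / 63 = 1.190476
log10(1.190476) = 0.075721
20 * 0.075721 = 1.5144
L = 80 + 1.5144 = 81.5 dB

81.5


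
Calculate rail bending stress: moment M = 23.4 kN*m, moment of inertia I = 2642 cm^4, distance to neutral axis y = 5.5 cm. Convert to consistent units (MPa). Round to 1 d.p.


Convert units:
M = 23.4 kN*m = 23400000 N*mm
y = 5.5 cm = 55 mm
I = 2642 cm^4 = 26420000 mm^4
sigma = 23400000 * 55 / 26420000
sigma = 48.7 MPa

48.7


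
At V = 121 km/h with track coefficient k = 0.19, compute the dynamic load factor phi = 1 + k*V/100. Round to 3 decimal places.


phi = 1 + k * V / 100
phi = 1 + 0.19 * 121 / 100
phi = 1 + 0.2299
phi = 1.230

1.230


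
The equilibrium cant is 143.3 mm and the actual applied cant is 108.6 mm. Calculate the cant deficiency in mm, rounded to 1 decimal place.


Cant deficiency = equilibrium cant - actual cant
CD = 143.3 - 108.6
CD = 34.7 mm

34.7


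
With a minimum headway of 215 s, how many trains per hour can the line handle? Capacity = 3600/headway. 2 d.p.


Capacity = 3600 / headway
Capacity = 3600 / 215
Capacity = 16.74 trains/hour

16.74


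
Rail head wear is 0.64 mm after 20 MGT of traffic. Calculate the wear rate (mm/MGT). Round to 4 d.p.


Wear rate = total wear / cumulative tonnage
Rate = 0.64 / 20
Rate = 0.0320 mm/MGT

0.0320


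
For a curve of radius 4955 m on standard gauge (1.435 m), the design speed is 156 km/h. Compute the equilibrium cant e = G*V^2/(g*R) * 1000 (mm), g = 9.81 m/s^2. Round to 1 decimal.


Convert speed: V = 156 / 3.6 = 43.3333 m/s
Apply formula: e = 1.435 * 43.3333^2 / (9.81 * 4955)
e = 1.435 * 1877.7778 / 48608.55
e = 0.055435 m = 55.4 mm

55.4


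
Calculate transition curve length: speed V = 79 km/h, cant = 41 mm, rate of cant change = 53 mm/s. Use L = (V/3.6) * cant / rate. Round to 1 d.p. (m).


Convert speed: V = 79 / 3.6 = 21.9444 m/s
L = 21.9444 * 41 / 53
L = 899.7222 / 53
L = 17.0 m

17.0


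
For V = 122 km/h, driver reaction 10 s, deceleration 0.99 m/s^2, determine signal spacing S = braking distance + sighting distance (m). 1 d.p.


V = 122 / 3.6 = 33.8889 m/s
Braking distance = 33.8889^2 / (2*0.99) = 580.0287 m
Sighting distance = 33.8889 * 10 = 338.8889 m
S = 580.0287 + 338.8889 = 918.9 m

918.9


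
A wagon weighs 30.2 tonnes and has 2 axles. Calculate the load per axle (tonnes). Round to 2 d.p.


Load per axle = total weight / number of axles
Load = 30.2 / 2
Load = 15.10 tonnes

15.10


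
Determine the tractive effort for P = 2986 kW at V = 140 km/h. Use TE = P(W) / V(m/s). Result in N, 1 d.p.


Convert: P = 2986 kW = 2986000 W
V = 140 / 3.6 = 38.8889 m/s
TE = 2986000 / 38.8889
TE = 76782.9 N

76782.9


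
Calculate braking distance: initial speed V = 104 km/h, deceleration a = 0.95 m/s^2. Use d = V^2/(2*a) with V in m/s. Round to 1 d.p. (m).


Convert speed: V = 104 / 3.6 = 28.8889 m/s
V^2 = 834.5679
d = 834.5679 / (2 * 0.95)
d = 834.5679 / 1.9
d = 439.2 m

439.2


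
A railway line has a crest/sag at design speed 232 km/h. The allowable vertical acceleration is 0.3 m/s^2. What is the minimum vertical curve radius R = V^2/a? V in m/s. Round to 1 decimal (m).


Convert speed: V = 232 / 3.6 = 64.4444 m/s
V^2 = 4153.0864 m^2/s^2
R_v = 4153.0864 / 0.3
R_v = 13843.6 m

13843.6


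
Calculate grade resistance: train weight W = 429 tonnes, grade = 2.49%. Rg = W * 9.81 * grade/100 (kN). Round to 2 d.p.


Rg = W * 9.81 * grade / 100
Rg = 429 * 9.81 * 2.49 / 100
Rg = 4208.49 * 0.0249
Rg = 104.79 kN

104.79


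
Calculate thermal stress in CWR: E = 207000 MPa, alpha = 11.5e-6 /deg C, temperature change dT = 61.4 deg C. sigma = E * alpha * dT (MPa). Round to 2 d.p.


sigma = E * alpha * dT
sigma = 207000 * 11.5e-6 * 61.4
sigma = 2.3805 * 61.4
sigma = 146.16 MPa

146.16


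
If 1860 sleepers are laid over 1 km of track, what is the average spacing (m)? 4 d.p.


Spacing = 1000 m / number of sleepers
Spacing = 1000 / 1860
Spacing = 0.5376 m

0.5376


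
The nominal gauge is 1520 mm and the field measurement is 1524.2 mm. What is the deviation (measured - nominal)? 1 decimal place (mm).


Deviation = measured - nominal
Deviation = 1524.2 - 1520
Deviation = 4.2 mm

4.2


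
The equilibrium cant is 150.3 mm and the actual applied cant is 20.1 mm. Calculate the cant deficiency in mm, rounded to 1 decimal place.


Cant deficiency = equilibrium cant - actual cant
CD = 150.3 - 20.1
CD = 130.2 mm

130.2


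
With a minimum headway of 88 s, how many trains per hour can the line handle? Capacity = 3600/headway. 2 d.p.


Capacity = 3600 / headway
Capacity = 3600 / 88
Capacity = 40.91 trains/hour

40.91


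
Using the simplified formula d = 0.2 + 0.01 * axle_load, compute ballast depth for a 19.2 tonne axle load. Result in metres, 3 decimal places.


d = 0.2 + 0.01 * 19.2
d = 0.2 + 0.192
d = 0.392 m

0.392


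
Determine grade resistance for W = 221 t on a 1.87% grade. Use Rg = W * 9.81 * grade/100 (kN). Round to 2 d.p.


Rg = W * 9.81 * grade / 100
Rg = 221 * 9.81 * 1.87 / 100
Rg = 2168.01 * 0.0187
Rg = 40.54 kN

40.54


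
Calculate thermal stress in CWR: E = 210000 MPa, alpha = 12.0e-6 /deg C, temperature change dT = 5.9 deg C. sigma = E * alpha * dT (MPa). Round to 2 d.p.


sigma = E * alpha * dT
sigma = 210000 * 12.0e-6 * 5.9
sigma = 2.52 * 5.9
sigma = 14.87 MPa

14.87


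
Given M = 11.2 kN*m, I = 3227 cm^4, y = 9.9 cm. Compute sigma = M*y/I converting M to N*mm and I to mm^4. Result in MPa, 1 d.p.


Convert units:
M = 11.2 kN*m = 11200000 N*mm
y = 9.9 cm = 99 mm
I = 3227 cm^4 = 32270000 mm^4
sigma = 11200000 * 99 / 32270000
sigma = 34.4 MPa

34.4


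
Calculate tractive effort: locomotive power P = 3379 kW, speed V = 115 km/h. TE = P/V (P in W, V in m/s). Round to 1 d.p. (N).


Convert: P = 3379 kW = 3379000 W
V = 115 / 3.6 = 31.9444 m/s
TE = 3379000 / 31.9444
TE = 105777.4 N

105777.4


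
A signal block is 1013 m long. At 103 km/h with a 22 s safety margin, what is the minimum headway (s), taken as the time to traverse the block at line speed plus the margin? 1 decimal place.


V = 103 / 3.6 = 28.6111 m/s
Block traversal time = 1013 / 28.6111 = 35.4058 s
Headway = 35.4058 + 22
Headway = 57.4 s

57.4


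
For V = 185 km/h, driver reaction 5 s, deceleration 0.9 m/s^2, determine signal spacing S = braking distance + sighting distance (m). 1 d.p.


V = 185 / 3.6 = 51.3889 m/s
Braking distance = 51.3889^2 / (2*0.9) = 1467.1211 m
Sighting distance = 51.3889 * 5 = 256.9444 m
S = 1467.1211 + 256.9444 = 1724.1 m

1724.1


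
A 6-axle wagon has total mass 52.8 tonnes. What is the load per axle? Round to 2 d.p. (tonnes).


Load per axle = total weight / number of axles
Load = 52.8 / 6
Load = 8.80 tonnes

8.80


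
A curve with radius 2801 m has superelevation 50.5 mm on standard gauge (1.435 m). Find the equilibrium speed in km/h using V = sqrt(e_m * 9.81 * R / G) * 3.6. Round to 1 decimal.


Convert cant: e = 50.5 mm = 0.0505 m
V_ms = sqrt(0.0505 * 9.81 * 2801 / 1.435)
V_ms = sqrt(966.989132) = 31.0964 m/s
V = 31.0964 * 3.6 = 111.9 km/h

111.9


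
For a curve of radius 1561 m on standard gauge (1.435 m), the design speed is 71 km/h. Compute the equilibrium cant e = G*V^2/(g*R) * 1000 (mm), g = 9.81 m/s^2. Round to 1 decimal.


Convert speed: V = 71 / 3.6 = 19.7222 m/s
Apply formula: e = 1.435 * 19.7222^2 / (9.81 * 1561)
e = 1.435 * 388.966 / 15313.41
e = 0.03645 m = 36.4 mm

36.4


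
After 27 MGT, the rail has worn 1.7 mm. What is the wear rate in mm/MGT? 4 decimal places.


Wear rate = total wear / cumulative tonnage
Rate = 1.7 / 27
Rate = 0.0630 mm/MGT

0.0630


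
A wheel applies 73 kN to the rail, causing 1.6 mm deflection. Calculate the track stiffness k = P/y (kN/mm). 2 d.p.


Track stiffness k = P / y
k = 73 / 1.6
k = 45.63 kN/mm

45.63


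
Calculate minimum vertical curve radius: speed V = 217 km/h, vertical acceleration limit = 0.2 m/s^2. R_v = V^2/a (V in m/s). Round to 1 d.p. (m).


Convert speed: V = 217 / 3.6 = 60.2778 m/s
V^2 = 3633.4105 m^2/s^2
R_v = 3633.4105 / 0.2
R_v = 18167.1 m

18167.1


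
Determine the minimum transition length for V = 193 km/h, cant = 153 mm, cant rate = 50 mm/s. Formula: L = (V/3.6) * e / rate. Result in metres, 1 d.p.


Convert speed: V = 193 / 3.6 = 53.6111 m/s
L = 53.6111 * 153 / 50
L = 8202.5 / 50
L = 164.1 m

164.1


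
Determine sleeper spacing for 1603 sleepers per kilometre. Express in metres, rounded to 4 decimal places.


Spacing = 1000 m / number of sleepers
Spacing = 1000 / 1603
Spacing = 0.6238 m

0.6238


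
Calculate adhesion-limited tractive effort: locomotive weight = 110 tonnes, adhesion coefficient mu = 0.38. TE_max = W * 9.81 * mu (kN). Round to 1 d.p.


TE_max = W * g * mu
TE_max = 110 * 9.81 * 0.38
TE_max = 1079.1 * 0.38
TE_max = 410.1 kN

410.1


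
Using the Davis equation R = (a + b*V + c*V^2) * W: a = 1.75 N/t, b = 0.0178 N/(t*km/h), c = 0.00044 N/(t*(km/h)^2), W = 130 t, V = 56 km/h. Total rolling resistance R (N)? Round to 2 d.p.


b*V = 0.0178 * 56 = 0.9968
c*V^2 = 0.00044 * 3136 = 1.37984
R_per_t = 1.75 + 0.9968 + 1.37984 = 4.12664 N/t
R_total = 4.12664 * 130 = 536.46 N

536.46


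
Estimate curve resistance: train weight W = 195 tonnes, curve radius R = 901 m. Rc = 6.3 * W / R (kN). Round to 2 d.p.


Rc = 6.3 * W / R
Rc = 6.3 * 195 / 901
Rc = 1228.5 / 901
Rc = 1.36 kN

1.36


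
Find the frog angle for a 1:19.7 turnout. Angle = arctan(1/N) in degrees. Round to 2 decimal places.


1/N = 1/19.7 = 0.050761
angle = arctan(0.050761) = 0.050718 rad
angle = 0.050718 * 180/pi = 2.91 degrees

2.91


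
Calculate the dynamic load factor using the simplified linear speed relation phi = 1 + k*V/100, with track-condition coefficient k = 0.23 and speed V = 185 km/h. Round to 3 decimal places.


phi = 1 + k * V / 100
phi = 1 + 0.23 * 185 / 100
phi = 1 + 0.4255
phi = 1.426

1.426


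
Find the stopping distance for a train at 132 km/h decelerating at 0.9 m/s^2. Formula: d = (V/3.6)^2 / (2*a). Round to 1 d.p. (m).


Convert speed: V = 132 / 3.6 = 36.6667 m/s
V^2 = 1344.4444
d = 1344.4444 / (2 * 0.9)
d = 1344.4444 / 1.8
d = 746.9 m

746.9


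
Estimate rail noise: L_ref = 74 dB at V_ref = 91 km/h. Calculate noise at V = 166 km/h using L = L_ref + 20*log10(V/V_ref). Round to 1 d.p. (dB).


V/V_ref = 166 / 91 = 1.824176
log10(1.824176) = 0.261067
20 * 0.261067 = 5.2213
L = 74 + 5.2213 = 79.2 dB

79.2


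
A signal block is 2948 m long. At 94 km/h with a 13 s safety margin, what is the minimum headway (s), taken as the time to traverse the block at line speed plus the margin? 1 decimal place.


V = 94 / 3.6 = 26.1111 m/s
Block traversal time = 2948 / 26.1111 = 112.9021 s
Headway = 112.9021 + 13
Headway = 125.9 s

125.9


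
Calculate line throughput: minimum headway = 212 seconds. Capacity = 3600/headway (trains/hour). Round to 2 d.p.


Capacity = 3600 / headway
Capacity = 3600 / 212
Capacity = 16.98 trains/hour

16.98


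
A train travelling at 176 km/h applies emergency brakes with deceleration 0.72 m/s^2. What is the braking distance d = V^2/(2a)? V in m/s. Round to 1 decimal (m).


Convert speed: V = 176 / 3.6 = 48.8889 m/s
V^2 = 2390.1235
d = 2390.1235 / (2 * 0.72)
d = 2390.1235 / 1.44
d = 1659.8 m

1659.8


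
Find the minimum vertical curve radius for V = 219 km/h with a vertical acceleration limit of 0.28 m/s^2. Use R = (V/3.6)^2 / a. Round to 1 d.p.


Convert speed: V = 219 / 3.6 = 60.8333 m/s
V^2 = 3700.6944 m^2/s^2
R_v = 3700.6944 / 0.28
R_v = 13216.8 m

13216.8


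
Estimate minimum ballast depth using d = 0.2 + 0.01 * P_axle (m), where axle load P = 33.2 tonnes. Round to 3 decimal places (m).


d = 0.2 + 0.01 * 33.2
d = 0.2 + 0.332
d = 0.532 m

0.532


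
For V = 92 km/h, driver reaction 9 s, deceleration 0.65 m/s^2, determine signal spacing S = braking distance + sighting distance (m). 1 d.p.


V = 92 / 3.6 = 25.5556 m/s
Braking distance = 25.5556^2 / (2*0.65) = 502.3742 m
Sighting distance = 25.5556 * 9 = 230.0 m
S = 502.3742 + 230.0 = 732.4 m

732.4


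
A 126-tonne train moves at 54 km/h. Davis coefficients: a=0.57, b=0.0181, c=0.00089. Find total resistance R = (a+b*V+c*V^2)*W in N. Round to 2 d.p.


b*V = 0.0181 * 54 = 0.9774
c*V^2 = 0.00089 * 2916 = 2.59524
R_per_t = 0.57 + 0.9774 + 2.59524 = 4.14264 N/t
R_total = 4.14264 * 126 = 521.97 N

521.97


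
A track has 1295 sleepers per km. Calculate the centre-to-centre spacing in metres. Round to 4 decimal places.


Spacing = 1000 m / number of sleepers
Spacing = 1000 / 1295
Spacing = 0.7722 m

0.7722


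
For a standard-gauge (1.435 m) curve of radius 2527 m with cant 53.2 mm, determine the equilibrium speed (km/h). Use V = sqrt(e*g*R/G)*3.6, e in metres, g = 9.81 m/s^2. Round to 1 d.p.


Convert cant: e = 53.2 mm = 0.0532 m
V_ms = sqrt(0.0532 * 9.81 * 2527 / 1.435)
V_ms = sqrt(919.039083) = 30.3157 m/s
V = 30.3157 * 3.6 = 109.1 km/h

109.1


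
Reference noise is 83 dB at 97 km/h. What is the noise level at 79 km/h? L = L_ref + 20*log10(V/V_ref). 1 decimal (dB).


V/V_ref = 79 / 97 = 0.814433
log10(0.814433) = -0.089145
20 * -0.089145 = -1.7829
L = 83 + -1.7829 = 81.2 dB

81.2


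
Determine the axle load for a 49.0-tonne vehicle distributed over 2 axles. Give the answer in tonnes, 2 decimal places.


Load per axle = total weight / number of axles
Load = 49.0 / 2
Load = 24.50 tonnes

24.50


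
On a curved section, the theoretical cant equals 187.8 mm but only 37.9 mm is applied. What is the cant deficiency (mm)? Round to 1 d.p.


Cant deficiency = equilibrium cant - actual cant
CD = 187.8 - 37.9
CD = 149.9 mm

149.9


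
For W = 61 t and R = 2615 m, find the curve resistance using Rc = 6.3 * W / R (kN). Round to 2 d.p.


Rc = 6.3 * W / R
Rc = 6.3 * 61 / 2615
Rc = 384.3 / 2615
Rc = 0.15 kN

0.15


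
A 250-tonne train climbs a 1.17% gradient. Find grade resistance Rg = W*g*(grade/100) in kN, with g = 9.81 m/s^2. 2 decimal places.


Rg = W * 9.81 * grade / 100
Rg = 250 * 9.81 * 1.17 / 100
Rg = 2452.5 * 0.0117
Rg = 28.69 kN

28.69


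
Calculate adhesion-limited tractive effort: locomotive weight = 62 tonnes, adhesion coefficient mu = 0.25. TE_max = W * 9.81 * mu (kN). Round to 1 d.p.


TE_max = W * g * mu
TE_max = 62 * 9.81 * 0.25
TE_max = 608.22 * 0.25
TE_max = 152.1 kN

152.1


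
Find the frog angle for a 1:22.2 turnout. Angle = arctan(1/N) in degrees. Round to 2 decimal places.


1/N = 1/22.2 = 0.045045
angle = arctan(0.045045) = 0.045015 rad
angle = 0.045015 * 180/pi = 2.58 degrees

2.58


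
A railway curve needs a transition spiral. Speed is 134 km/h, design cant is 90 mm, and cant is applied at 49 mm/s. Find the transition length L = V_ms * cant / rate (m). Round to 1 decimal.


Convert speed: V = 134 / 3.6 = 37.2222 m/s
L = 37.2222 * 90 / 49
L = 3350.0 / 49
L = 68.4 m

68.4


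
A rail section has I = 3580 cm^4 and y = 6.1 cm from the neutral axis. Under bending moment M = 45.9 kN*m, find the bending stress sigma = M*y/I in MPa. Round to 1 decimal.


Convert units:
M = 45.9 kN*m = 45900000 N*mm
y = 6.1 cm = 61 mm
I = 3580 cm^4 = 35800000 mm^4
sigma = 45900000 * 61 / 35800000
sigma = 78.2 MPa

78.2


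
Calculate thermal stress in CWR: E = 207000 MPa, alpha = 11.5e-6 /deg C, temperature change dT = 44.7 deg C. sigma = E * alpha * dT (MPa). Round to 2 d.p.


sigma = E * alpha * dT
sigma = 207000 * 11.5e-6 * 44.7
sigma = 2.3805 * 44.7
sigma = 106.41 MPa

106.41


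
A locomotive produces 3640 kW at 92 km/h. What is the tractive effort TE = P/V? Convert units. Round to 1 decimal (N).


Convert: P = 3640 kW = 3640000 W
V = 92 / 3.6 = 25.5556 m/s
TE = 3640000 / 25.5556
TE = 142434.8 N

142434.8


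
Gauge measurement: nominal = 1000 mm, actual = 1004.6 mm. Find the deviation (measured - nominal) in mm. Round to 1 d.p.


Deviation = measured - nominal
Deviation = 1004.6 - 1000
Deviation = 4.6 mm

4.6


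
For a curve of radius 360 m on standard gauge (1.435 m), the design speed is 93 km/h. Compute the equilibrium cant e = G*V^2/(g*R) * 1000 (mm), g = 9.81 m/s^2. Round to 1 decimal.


Convert speed: V = 93 / 3.6 = 25.8333 m/s
Apply formula: e = 1.435 * 25.8333^2 / (9.81 * 360)
e = 1.435 * 667.3611 / 3531.6
e = 0.27117 m = 271.2 mm

271.2


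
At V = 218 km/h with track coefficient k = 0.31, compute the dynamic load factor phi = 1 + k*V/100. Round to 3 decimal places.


phi = 1 + k * V / 100
phi = 1 + 0.31 * 218 / 100
phi = 1 + 0.6758
phi = 1.676

1.676


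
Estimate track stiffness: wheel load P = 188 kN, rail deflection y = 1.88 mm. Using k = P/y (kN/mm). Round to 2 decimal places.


Track stiffness k = P / y
k = 188 / 1.88
k = 100.00 kN/mm

100.00


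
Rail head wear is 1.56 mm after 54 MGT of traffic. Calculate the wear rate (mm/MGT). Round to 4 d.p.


Wear rate = total wear / cumulative tonnage
Rate = 1.56 / 54
Rate = 0.0289 mm/MGT

0.0289


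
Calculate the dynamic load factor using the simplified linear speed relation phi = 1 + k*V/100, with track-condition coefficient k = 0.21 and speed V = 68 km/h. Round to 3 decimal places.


phi = 1 + k * V / 100
phi = 1 + 0.21 * 68 / 100
phi = 1 + 0.1428
phi = 1.143

1.143


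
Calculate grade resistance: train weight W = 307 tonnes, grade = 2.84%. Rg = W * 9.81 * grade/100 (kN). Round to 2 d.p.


Rg = W * 9.81 * grade / 100
Rg = 307 * 9.81 * 2.84 / 100
Rg = 3011.67 * 0.0284
Rg = 85.53 kN

85.53


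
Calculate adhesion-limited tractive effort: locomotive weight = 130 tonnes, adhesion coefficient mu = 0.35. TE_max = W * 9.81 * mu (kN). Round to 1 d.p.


TE_max = W * g * mu
TE_max = 130 * 9.81 * 0.35
TE_max = 1275.3 * 0.35
TE_max = 446.4 kN

446.4


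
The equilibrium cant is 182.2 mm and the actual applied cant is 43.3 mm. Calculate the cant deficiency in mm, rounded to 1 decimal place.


Cant deficiency = equilibrium cant - actual cant
CD = 182.2 - 43.3
CD = 138.9 mm

138.9


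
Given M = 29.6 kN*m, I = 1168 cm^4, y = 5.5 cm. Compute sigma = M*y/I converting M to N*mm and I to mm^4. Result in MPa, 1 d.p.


Convert units:
M = 29.6 kN*m = 29600000 N*mm
y = 5.5 cm = 55 mm
I = 1168 cm^4 = 11680000 mm^4
sigma = 29600000 * 55 / 11680000
sigma = 139.4 MPa

139.4


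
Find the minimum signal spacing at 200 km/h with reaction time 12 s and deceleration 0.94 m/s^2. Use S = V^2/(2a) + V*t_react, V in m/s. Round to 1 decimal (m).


V = 200 / 3.6 = 55.5556 m/s
Braking distance = 55.5556^2 / (2*0.94) = 1641.7126 m
Sighting distance = 55.5556 * 12 = 666.6667 m
S = 1641.7126 + 666.6667 = 2308.4 m

2308.4


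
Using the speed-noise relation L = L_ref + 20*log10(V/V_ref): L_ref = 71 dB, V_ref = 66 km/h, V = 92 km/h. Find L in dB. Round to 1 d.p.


V/V_ref = 92 / 66 = 1.393939
log10(1.393939) = 0.144244
20 * 0.144244 = 2.8849
L = 71 + 2.8849 = 73.9 dB

73.9


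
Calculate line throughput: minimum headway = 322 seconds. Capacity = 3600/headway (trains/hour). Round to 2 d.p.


Capacity = 3600 / headway
Capacity = 3600 / 322
Capacity = 11.18 trains/hour

11.18


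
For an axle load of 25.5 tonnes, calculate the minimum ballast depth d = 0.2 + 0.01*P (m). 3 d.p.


d = 0.2 + 0.01 * 25.5
d = 0.2 + 0.255
d = 0.455 m

0.455


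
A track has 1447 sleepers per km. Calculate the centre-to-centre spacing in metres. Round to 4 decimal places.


Spacing = 1000 m / number of sleepers
Spacing = 1000 / 1447
Spacing = 0.6911 m

0.6911


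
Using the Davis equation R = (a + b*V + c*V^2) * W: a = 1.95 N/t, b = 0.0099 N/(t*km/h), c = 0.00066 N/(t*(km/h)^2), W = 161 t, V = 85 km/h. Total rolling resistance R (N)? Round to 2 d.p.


b*V = 0.0099 * 85 = 0.8415
c*V^2 = 0.00066 * 7225 = 4.7685
R_per_t = 1.95 + 0.8415 + 4.7685 = 7.56 N/t
R_total = 7.56 * 161 = 1217.16 N

1217.16


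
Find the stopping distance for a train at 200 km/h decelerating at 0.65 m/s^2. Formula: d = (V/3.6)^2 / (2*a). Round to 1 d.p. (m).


Convert speed: V = 200 / 3.6 = 55.5556 m/s
V^2 = 3086.4198
d = 3086.4198 / (2 * 0.65)
d = 3086.4198 / 1.3
d = 2374.2 m

2374.2


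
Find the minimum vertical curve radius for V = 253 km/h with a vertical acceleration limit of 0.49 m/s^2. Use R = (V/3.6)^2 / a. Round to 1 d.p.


Convert speed: V = 253 / 3.6 = 70.2778 m/s
V^2 = 4938.966 m^2/s^2
R_v = 4938.966 / 0.49
R_v = 10079.5 m

10079.5
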